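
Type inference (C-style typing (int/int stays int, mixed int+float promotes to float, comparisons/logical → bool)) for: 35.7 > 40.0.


Operand types: float > float
Rule: comparison yields bool
Result type: bool


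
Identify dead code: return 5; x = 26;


statement follows a return and is unreachable
Dead: 'x = 26'


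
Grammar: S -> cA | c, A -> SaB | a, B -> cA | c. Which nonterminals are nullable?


A nonterminal is nullable iff some alternative derives ε (directly, or every symbol in it is nullable)
Nullable: {}


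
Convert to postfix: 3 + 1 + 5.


Left to right (same or higher precedence on left)
Postfix: 3 1 + 5 +


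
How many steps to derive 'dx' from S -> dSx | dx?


Derivation: S => dx
Steps: 1


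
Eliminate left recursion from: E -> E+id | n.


Left-recursive alternatives: E+id; non-recursive: n
Introduce E': E -> nE', E' -> +idE' | ε


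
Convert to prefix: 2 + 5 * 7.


'*' binds tighter: tree is (+ 2 (* 5 7))
Prefix: + 2 * 5 7


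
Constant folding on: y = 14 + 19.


14 + 19 = 33 at compile time
Optimized: y = 33


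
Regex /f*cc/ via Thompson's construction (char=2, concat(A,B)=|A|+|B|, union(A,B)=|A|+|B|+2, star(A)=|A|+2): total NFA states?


Syntax tree has 3 char leaf(s), 0 union(s), 1 star(s)
chars contribute 3×2 = 6; each union adds +2; each star adds +2
Total: 6 + 0 + 2 = 8 states


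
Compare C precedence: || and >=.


'>=' is relational (level 7); '||' is logical OR (level 1)
Higher level binds tighter
'>=' has higher precedence than '||'


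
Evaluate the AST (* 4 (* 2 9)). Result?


Evaluate inner: (* 2 9) = 18
Evaluate root: (* 4 18) = 72
Result: 72


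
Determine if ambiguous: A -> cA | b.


right-linear, alternatives start with distinct terminals 'c' vs 'b': unique leftmost derivation
Unambiguous


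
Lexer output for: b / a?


Scan left to right, longest-match per lexeme
Tokens: ID(b), OP(/), ID(a)


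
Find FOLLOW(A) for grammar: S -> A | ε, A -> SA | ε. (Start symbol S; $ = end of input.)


$ ∈ FOLLOW(S). For each A -> αBβ: add FIRST(β)\{ε} to FOLLOW(B); if β nullable, add FOLLOW(A).
FOLLOW(A) = {$}


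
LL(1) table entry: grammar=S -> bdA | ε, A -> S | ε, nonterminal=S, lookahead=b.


For [S, b]: 'b' ∈ FIRST(bdA)
Entry: S -> bdA


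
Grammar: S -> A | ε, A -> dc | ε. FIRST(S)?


Per alternative of S: FIRST(A) = {d, ε}; FIRST(ε) = {ε}
FIRST(S) = {d, ε}


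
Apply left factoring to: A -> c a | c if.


Common prefix: 'c'
Factored: A -> c A', A' -> a | if


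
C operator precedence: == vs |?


'==' is equality (level 6); '|' is bitwise OR (level 3)
Higher level binds tighter
'==' has higher precedence than '|'


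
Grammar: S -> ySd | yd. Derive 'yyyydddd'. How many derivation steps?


Derivation: S => ySd => yySdd => yyySddd => yyyydddd
Steps: 4


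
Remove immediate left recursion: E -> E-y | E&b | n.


Left-recursive alternatives: E-y, E&b; non-recursive: n
Introduce E': E -> nE', E' -> -yE' | &bE' | ε


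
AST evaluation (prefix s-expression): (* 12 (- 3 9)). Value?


Evaluate inner: (- 3 9) = -6
Evaluate root: (* 12 -6) = -72
Result: -72


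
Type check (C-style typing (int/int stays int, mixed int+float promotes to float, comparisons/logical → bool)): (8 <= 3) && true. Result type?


Operand types: bool && bool
Rule: logical operators take bool operands and yield bool
Result type: bool


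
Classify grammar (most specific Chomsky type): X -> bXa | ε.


Single nonterminal LHS, but b^n a^n is not regular
Classification: Type 2 (Context-Free)


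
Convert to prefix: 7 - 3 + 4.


left-to-right (same/higher precedence on left): tree is (+ (- 7 3) 4)
Prefix: + - 7 3 4


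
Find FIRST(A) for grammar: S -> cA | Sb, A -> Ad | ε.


Per alternative of A: FIRST(Ad) = {d}; FIRST(ε) = {ε}
FIRST(A) = {d, ε}


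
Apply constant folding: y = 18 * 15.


18 * 15 = 270 at compile time
Optimized: y = 270


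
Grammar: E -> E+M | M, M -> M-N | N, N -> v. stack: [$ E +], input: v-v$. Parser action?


no handle ('E+' is not any RHS); shift 'v'
Action: shift


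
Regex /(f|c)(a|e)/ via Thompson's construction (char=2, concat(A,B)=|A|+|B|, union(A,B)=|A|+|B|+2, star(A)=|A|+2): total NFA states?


Syntax tree has 4 char leaf(s), 2 union(s), 0 star(s)
chars contribute 4×2 = 8; each union adds +2; each star adds +2
Total: 8 + 4 + 0 = 12 states


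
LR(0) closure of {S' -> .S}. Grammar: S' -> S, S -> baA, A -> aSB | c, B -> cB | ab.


Start: S' -> .S
For each item with dot before a nonterminal B, add B -> .γ for every B-production
Closure: [S' -> .S, S -> .baA]


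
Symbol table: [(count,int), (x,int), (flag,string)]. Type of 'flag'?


Lookup 'flag' → type string


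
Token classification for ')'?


Pattern: delimiter/punctuation
Type: PUNCTUATION


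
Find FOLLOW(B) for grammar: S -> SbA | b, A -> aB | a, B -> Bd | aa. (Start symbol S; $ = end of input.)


$ ∈ FOLLOW(S). For each A -> αBβ: add FIRST(β)\{ε} to FOLLOW(B); if β nullable, add FOLLOW(A).
FOLLOW(B) = {$, b, d}


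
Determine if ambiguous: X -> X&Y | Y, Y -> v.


precedence layered via separate nonterminal Y: deterministic
Unambiguous


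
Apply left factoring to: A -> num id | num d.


Common prefix: 'num'
Factored: A -> num A', A' -> id | d


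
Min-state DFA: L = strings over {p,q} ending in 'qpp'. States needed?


Track the longest suffix of input matching a prefix of 'qpp': 4 classes (prefixes of length 0..3)
Minimal DFA: 4 states


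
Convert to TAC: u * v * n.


Break into single-operator statements:
t1 = u * v
t2 = t1 * n


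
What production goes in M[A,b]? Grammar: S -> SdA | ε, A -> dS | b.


For [A, b]: 'b' ∈ FIRST(b)
Entry: A -> b


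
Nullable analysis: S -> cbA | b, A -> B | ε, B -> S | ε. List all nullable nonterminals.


A nonterminal is nullable iff some alternative derives ε (directly, or every symbol in it is nullable)
Nullable: {A, B}


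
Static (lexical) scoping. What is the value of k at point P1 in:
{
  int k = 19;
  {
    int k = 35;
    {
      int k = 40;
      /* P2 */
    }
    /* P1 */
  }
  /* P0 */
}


k declared in the same block as P1
k = 35


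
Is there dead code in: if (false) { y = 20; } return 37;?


condition is constant false, so the whole block is unreachable
Dead: 'if (false) { y = 20; }'


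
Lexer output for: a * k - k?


Scan left to right, longest-match per lexeme
Tokens: ID(a), OP(*), ID(k), OP(-), ID(k)


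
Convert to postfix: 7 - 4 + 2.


Left to right (same or higher precedence on left)
Postfix: 7 4 - 2 +


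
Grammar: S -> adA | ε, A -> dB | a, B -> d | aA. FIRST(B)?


Per alternative of B: FIRST(d) = {d}; FIRST(aA) = {a}
FIRST(B) = {a, d}


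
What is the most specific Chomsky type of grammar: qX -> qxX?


LHS has context (more than one symbol) and |LHS| ≤ |RHS|
Classification: Type 1 (Context-Sensitive)


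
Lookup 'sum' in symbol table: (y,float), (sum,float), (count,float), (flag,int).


Lookup 'sum' → type float


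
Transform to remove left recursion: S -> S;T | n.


Left-recursive alternatives: S;T; non-recursive: n
Introduce S': S -> nS', S' -> ;TS' | ε


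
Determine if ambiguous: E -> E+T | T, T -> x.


precedence layered via separate nonterminal T: deterministic
Unambiguous


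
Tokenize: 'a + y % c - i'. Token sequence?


Scan left to right, longest-match per lexeme
Tokens: ID(a), OP(+), ID(y), OP(%), ID(c), OP(-), ID(i)


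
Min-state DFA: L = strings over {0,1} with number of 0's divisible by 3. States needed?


Track (count of 0) mod 3: states 0..2, accept at 0
Minimal DFA: 3 states


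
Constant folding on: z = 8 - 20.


8 - 20 = -12 at compile time
Optimized: z = -12


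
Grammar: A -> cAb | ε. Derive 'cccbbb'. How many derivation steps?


Derivation: A => cAb => ccAbb => cccAbbb => cccbbb
Steps: 4


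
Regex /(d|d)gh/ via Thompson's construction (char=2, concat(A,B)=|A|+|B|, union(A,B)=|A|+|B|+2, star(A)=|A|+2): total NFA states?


Syntax tree has 4 char leaf(s), 1 union(s), 0 star(s)
chars contribute 4×2 = 8; each union adds +2; each star adds +2
Total: 8 + 2 + 0 = 10 states


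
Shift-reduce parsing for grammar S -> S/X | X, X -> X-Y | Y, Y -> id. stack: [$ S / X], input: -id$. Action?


'-' can extend X; shift to build X -> X-Y
Action: shift


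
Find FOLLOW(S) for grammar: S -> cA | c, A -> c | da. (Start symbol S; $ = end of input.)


$ ∈ FOLLOW(S). For each A -> αBβ: add FIRST(β)\{ε} to FOLLOW(B); if β nullable, add FOLLOW(A).
FOLLOW(S) = {$}


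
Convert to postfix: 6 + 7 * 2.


* has higher precedence, evaluate 7*2 first
Postfix: 6 7 2 * +


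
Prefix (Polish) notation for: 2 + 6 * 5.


'*' binds tighter: tree is (+ 2 (* 6 5))
Prefix: + 2 * 6 5


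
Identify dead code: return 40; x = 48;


statement follows a return and is unreachable
Dead: 'x = 48'


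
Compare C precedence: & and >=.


'>=' is relational (level 7); '&' is bitwise AND (level 5)
Higher level binds tighter
'>=' has higher precedence than '&'


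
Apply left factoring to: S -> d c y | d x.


Common prefix: 'd'
Factored: S -> d S', S' -> c y | x


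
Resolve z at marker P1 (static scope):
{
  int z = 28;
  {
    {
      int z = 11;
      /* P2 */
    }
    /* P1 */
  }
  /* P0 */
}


P1's block does not declare z; resolves to the enclosing declaration at depth 0
z = 28


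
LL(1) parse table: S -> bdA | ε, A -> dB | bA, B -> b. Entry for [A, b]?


For [A, b]: 'b' ∈ FIRST(bA)
Entry: A -> bA


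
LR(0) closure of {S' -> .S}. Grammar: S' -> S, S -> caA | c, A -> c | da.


Start: S' -> .S
For each item with dot before a nonterminal B, add B -> .γ for every B-production
Closure: [S' -> .S, S -> .caA, S -> .c]


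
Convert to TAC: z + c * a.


Break into single-operator statements:
t1 = c * a
t2 = z + t1


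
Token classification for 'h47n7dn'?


Pattern: letter/underscore followed by alphanumerics, not a keyword
Type: IDENTIFIER


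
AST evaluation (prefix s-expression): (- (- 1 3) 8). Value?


Evaluate inner: (- 1 3) = -2
Evaluate root: (- -2 8) = -10
Result: -10


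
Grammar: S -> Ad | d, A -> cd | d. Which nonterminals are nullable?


A nonterminal is nullable iff some alternative derives ε (directly, or every symbol in it is nullable)
Nullable: {}


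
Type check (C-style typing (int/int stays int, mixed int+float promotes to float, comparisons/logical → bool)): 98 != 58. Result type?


Operand types: int != int
Rule: comparison yields bool
Result type: bool


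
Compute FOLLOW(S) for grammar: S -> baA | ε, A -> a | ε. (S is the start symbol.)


$ ∈ FOLLOW(S). For each A -> αBβ: add FIRST(β)\{ε} to FOLLOW(B); if β nullable, add FOLLOW(A).
FOLLOW(S) = {$}


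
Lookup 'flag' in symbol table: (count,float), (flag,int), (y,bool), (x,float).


Lookup 'flag' → type int


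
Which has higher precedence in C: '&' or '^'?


'&' is bitwise AND (level 5); '^' is bitwise XOR (level 4)
Higher level binds tighter
'&' has higher precedence than '^'


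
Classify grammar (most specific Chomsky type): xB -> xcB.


LHS has context (more than one symbol) and |LHS| ≤ |RHS|
Classification: Type 1 (Context-Sensitive)


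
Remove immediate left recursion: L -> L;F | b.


Left-recursive alternatives: L;F; non-recursive: b
Introduce L': L -> bL', L' -> ;FL' | ε


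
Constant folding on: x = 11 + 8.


11 + 8 = 19 at compile time
Optimized: x = 19


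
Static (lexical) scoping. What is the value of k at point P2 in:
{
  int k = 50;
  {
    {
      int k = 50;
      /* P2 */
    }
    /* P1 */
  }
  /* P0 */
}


k declared in the same block as P2
k = 50


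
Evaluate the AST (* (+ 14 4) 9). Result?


Evaluate inner: (+ 14 4) = 18
Evaluate root: (* 18 9) = 162
Result: 162


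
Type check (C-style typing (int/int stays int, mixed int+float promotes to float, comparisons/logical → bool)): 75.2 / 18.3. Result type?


Operand types: float / float
Rule: mixed int/float promotes to float; int/int stays int
Result type: float


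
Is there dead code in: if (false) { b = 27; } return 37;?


condition is constant false, so the whole block is unreachable
Dead: 'if (false) { b = 27; }'


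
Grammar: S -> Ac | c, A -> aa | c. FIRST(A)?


Per alternative of A: FIRST(aa) = {a}; FIRST(c) = {c}
FIRST(A) = {a, c}


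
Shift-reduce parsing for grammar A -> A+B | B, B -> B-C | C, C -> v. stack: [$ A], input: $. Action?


start symbol A on stack, input exhausted
Action: accept


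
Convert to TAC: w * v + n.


Break into single-operator statements:
t1 = w * v
t2 = t1 + n


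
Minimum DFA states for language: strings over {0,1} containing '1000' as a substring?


KMP-style automaton: 4 progress states + 1 absorbing accept = 5
Minimal DFA: 5 states


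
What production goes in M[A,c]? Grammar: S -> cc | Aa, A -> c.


For [A, c]: 'c' ∈ FIRST(c)
Entry: A -> c


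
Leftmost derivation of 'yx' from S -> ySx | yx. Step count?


Derivation: S => yx
Steps: 1


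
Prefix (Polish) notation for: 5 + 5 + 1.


left-to-right (same/higher precedence on left): tree is (+ (+ 5 5) 1)
Prefix: + + 5 5 1


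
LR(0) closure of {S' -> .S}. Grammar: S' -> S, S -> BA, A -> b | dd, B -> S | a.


Start: S' -> .S
For each item with dot before a nonterminal B, add B -> .γ for every B-production
Closure: [S' -> .S, S -> .BA, B -> .S, B -> .a]


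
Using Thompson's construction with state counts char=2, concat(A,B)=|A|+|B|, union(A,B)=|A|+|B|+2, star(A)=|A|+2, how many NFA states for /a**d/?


Syntax tree has 2 char leaf(s), 0 union(s), 2 star(s)
chars contribute 2×2 = 4; each union adds +2; each star adds +2
Total: 4 + 0 + 4 = 8 states


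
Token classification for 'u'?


Pattern: letter/underscore followed by alphanumerics, not a keyword
Type: IDENTIFIER


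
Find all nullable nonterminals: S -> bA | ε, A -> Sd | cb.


A nonterminal is nullable iff some alternative derives ε (directly, or every symbol in it is nullable)
Nullable: {S}


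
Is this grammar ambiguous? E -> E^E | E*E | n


'n^n*n' has two parse trees (no precedence encoded between ^ and *)
Ambiguous


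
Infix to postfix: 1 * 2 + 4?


Left to right (same or higher precedence on left)
Postfix: 1 2 * 4 +


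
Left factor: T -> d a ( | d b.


Common prefix: 'd'
Factored: T -> d T', T' -> a ( | b


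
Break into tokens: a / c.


Scan left to right, longest-match per lexeme
Tokens: ID(a), OP(/), ID(c)


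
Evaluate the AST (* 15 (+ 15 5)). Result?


Evaluate inner: (+ 15 5) = 20
Evaluate root: (* 15 20) = 300
Result: 300


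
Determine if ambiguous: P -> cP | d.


right-linear, alternatives start with distinct terminals 'c' vs 'd': unique leftmost derivation
Unambiguous


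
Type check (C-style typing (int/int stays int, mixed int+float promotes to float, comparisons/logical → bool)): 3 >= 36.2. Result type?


Operand types: int >= float
Rule: comparison yields bool
Result type: bool


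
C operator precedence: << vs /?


'/' is multiplicative (level 10); '<<' is shift (level 8)
Higher level binds tighter
'/' has higher precedence than '<<'


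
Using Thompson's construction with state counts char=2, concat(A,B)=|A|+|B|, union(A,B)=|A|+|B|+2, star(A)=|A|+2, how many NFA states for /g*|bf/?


Syntax tree has 3 char leaf(s), 1 union(s), 1 star(s)
chars contribute 3×2 = 6; each union adds +2; each star adds +2
Total: 6 + 2 + 2 = 10 states


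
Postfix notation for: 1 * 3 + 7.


Left to right (same or higher precedence on left)
Postfix: 1 3 * 7 +


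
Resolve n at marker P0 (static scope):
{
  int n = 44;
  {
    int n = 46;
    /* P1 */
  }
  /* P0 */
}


n declared in the same block as P0
n = 44


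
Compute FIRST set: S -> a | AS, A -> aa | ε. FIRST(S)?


Per alternative of S: FIRST(a) = {a}; FIRST(AS) = {a}
FIRST(S) = {a}


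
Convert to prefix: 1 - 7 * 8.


'*' binds tighter: tree is (- 1 (* 7 8))
Prefix: - 1 * 7 8


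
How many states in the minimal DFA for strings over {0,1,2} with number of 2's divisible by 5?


Track (count of 2) mod 5: states 0..4, accept at 0
Minimal DFA: 5 states


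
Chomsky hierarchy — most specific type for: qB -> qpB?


LHS has context (more than one symbol) and |LHS| ≤ |RHS|
Classification: Type 1 (Context-Sensitive)


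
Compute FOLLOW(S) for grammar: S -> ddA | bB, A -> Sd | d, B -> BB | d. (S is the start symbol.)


$ ∈ FOLLOW(S). For each A -> αBβ: add FIRST(β)\{ε} to FOLLOW(B); if β nullable, add FOLLOW(A).
FOLLOW(S) = {$, d}


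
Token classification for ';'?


Pattern: delimiter/punctuation
Type: PUNCTUATION


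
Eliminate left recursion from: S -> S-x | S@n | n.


Left-recursive alternatives: S-x, S@n; non-recursive: n
Introduce S': S -> nS', S' -> -xS' | @nS' | ε


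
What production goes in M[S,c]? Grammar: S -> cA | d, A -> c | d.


For [S, c]: 'c' ∈ FIRST(cA)
Entry: S -> cA


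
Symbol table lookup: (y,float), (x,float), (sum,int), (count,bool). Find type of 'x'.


Lookup 'x' → type float


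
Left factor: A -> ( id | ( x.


Common prefix: '('
Factored: A -> ( A', A' -> id | x


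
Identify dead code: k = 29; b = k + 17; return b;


k is read by b's definition; b is returned
No dead code


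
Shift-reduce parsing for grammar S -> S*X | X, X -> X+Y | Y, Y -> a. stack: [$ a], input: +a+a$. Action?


'a' on top is the handle for Y -> a
Action: reduce (Y -> a)


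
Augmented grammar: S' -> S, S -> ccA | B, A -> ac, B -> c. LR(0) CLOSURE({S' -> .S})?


Start: S' -> .S
For each item with dot before a nonterminal B, add B -> .γ for every B-production
Closure: [S' -> .S, S -> .ccA, S -> .B, B -> .c]


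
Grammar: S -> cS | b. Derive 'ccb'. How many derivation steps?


Derivation: S => cS => ccS => ccb
Steps: 3


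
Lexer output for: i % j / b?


Scan left to right, longest-match per lexeme
Tokens: ID(i), OP(%), ID(j), OP(/), ID(b)


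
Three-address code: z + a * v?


Break into single-operator statements:
t1 = a * v
t2 = z + t1


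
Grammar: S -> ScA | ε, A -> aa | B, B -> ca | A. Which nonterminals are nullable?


A nonterminal is nullable iff some alternative derives ε (directly, or every symbol in it is nullable)
Nullable: {S}


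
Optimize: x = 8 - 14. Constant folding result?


8 - 14 = -6 at compile time
Optimized: x = -6


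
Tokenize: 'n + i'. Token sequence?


Scan left to right, longest-match per lexeme
Tokens: ID(n), OP(+), ID(i)


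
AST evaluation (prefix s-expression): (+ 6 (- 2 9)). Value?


Evaluate inner: (- 2 9) = -7
Evaluate root: (+ 6 -7) = -1
Result: -1


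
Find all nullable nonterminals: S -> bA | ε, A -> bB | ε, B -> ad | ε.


A nonterminal is nullable iff some alternative derives ε (directly, or every symbol in it is nullable)
Nullable: {A, B, S}


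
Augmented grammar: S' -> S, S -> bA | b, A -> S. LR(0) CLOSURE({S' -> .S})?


Start: S' -> .S
For each item with dot before a nonterminal B, add B -> .γ for every B-production
Closure: [S' -> .S, S -> .bA, S -> .b]


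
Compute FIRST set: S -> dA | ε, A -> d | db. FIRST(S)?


Per alternative of S: FIRST(dA) = {d}; FIRST(ε) = {ε}
FIRST(S) = {d, ε}


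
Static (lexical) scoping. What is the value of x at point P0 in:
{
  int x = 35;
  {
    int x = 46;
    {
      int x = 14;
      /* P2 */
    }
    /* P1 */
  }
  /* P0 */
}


x declared in the same block as P0
x = 35


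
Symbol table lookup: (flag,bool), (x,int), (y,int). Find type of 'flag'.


Lookup 'flag' → type bool


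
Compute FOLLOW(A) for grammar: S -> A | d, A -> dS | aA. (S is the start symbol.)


$ ∈ FOLLOW(S). For each A -> αBβ: add FIRST(β)\{ε} to FOLLOW(B); if β nullable, add FOLLOW(A).
FOLLOW(A) = {$}


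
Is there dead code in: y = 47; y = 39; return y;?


first assignment to y is overwritten before any read
Dead: 'y = 47'


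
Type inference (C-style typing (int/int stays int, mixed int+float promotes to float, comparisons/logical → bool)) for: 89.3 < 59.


Operand types: float < int
Rule: comparison yields bool
Result type: bool


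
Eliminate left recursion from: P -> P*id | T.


Left-recursive alternatives: P*id; non-recursive: T
Introduce P': P -> TP', P' -> *idP' | ε


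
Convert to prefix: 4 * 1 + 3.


left-to-right (same/higher precedence on left): tree is (+ (* 4 1) 3)
Prefix: + * 4 1 3


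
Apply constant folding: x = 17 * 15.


17 * 15 = 255 at compile time
Optimized: x = 255


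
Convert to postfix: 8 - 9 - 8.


Left to right (same or higher precedence on left)
Postfix: 8 9 - 8 -


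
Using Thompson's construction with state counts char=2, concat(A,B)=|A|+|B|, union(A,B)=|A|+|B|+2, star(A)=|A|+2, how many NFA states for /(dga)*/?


Syntax tree has 3 char leaf(s), 0 union(s), 1 star(s)
chars contribute 3×2 = 6; each union adds +2; each star adds +2
Total: 6 + 0 + 2 = 8 states


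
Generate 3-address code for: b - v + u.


Break into single-operator statements:
t1 = b - v
t2 = t1 + u


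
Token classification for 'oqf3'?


Pattern: letter/underscore followed by alphanumerics, not a keyword
Type: IDENTIFIER


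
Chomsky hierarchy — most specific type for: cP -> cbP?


LHS has context (more than one symbol) and |LHS| ≤ |RHS|
Classification: Type 1 (Context-Sensitive)


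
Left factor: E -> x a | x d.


Common prefix: 'x'
Factored: E -> x E', E' -> a | d


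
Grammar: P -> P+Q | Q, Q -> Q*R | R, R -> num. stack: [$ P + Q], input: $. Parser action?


handle 'P+Q' on top; lookahead ∈ FOLLOW(P) = {+, $}
Action: reduce (P -> P+Q)


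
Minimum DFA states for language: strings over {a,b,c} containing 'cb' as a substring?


KMP-style automaton: 2 progress states + 1 absorbing accept = 3
Minimal DFA: 3 states


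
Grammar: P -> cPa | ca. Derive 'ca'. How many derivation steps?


Derivation: P => ca
Steps: 1


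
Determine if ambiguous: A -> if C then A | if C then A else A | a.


dangling else: 'if C then if C then a else a' parses two ways
Ambiguous


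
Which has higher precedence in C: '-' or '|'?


'-' is additive (level 9); '|' is bitwise OR (level 3)
Higher level binds tighter
'-' has higher precedence than '|'


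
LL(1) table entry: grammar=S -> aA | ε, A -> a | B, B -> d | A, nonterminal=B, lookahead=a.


For [B, a]: 'a' ∈ FIRST(A)
Entry: B -> A


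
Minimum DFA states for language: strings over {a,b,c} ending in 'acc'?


Track the longest suffix of input matching a prefix of 'acc': 4 classes (prefixes of length 0..3)
Minimal DFA: 4 states


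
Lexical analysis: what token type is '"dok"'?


Pattern: double-quoted sequence
Type: STRING_LITERAL


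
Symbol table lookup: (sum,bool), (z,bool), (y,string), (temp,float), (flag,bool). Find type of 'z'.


Lookup 'z' → type bool


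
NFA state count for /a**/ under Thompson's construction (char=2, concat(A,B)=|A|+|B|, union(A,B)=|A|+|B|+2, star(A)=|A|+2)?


Syntax tree has 1 char leaf(s), 0 union(s), 2 star(s)
chars contribute 1×2 = 2; each union adds +2; each star adds +2
Total: 2 + 0 + 4 = 6 states


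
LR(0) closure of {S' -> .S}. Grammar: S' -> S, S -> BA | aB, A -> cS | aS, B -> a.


Start: S' -> .S
For each item with dot before a nonterminal B, add B -> .γ for every B-production
Closure: [S' -> .S, S -> .BA, S -> .aB, B -> .a]


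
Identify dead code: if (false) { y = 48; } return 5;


condition is constant false, so the whole block is unreachable
Dead: 'if (false) { y = 48; }'


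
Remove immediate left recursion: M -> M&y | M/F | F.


Left-recursive alternatives: M&y, M/F; non-recursive: F
Introduce M': M -> FM', M' -> &yM' | /FM' | ε


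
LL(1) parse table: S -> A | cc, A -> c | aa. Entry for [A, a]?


For [A, a]: 'a' ∈ FIRST(aa)
Entry: A -> aa


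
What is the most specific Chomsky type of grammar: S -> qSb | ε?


Single nonterminal LHS, but q^n b^n is not regular
Classification: Type 2 (Context-Free)


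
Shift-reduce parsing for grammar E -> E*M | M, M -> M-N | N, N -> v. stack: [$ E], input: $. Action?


start symbol E on stack, input exhausted
Action: accept


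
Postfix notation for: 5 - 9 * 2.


* has higher precedence, evaluate 9*2 first
Postfix: 5 9 2 * -


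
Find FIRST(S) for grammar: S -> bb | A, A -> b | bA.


Per alternative of S: FIRST(bb) = {b}; FIRST(A) = {b}
FIRST(S) = {b}


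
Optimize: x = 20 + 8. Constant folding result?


20 + 8 = 28 at compile time
Optimized: x = 28


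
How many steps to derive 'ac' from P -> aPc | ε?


Derivation: P => aPc => ac
Steps: 2


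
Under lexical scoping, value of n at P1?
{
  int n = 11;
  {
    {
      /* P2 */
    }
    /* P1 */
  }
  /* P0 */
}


P1's block does not declare n; resolves to the enclosing declaration at depth 0
n = 11


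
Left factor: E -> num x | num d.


Common prefix: 'num'
Factored: E -> num E', E' -> x | d


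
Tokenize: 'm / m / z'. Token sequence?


Scan left to right, longest-match per lexeme
Tokens: ID(m), OP(/), ID(m), OP(/), ID(z)


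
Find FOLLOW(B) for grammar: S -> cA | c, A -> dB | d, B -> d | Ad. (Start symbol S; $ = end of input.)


$ ∈ FOLLOW(S). For each A -> αBβ: add FIRST(β)\{ε} to FOLLOW(B); if β nullable, add FOLLOW(A).
FOLLOW(B) = {$, d}


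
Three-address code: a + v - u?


Break into single-operator statements:
t1 = a + v
t2 = t1 - u


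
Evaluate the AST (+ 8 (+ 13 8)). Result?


Evaluate inner: (+ 13 8) = 21
Evaluate root: (+ 8 21) = 29
Result: 29


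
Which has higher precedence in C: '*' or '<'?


'*' is multiplicative (level 10); '<' is relational (level 7)
Higher level binds tighter
'*' has higher precedence than '<'


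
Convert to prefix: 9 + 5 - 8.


left-to-right (same/higher precedence on left): tree is (- (+ 9 5) 8)
Prefix: - + 9 5 8


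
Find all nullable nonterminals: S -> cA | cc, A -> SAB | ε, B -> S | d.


A nonterminal is nullable iff some alternative derives ε (directly, or every symbol in it is nullable)
Nullable: {A}


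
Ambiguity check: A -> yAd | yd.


balanced y^n…d^n: each string has a unique parse
Unambiguous


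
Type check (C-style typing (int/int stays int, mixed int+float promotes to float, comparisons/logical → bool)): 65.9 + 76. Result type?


Operand types: float + int
Rule: mixed int/float promotes to float; int/int stays int
Result type: float


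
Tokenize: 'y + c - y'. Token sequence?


Scan left to right, longest-match per lexeme
Tokens: ID(y), OP(+), ID(c), OP(-), ID(y)


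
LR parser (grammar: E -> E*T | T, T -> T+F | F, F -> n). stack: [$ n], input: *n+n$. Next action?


'n' on top is the handle for F -> n
Action: reduce (F -> n)


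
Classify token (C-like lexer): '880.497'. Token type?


Pattern: digits with a decimal point
Type: FLOAT_LITERAL


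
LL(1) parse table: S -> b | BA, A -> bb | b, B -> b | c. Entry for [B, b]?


For [B, b]: 'b' ∈ FIRST(b)
Entry: B -> b


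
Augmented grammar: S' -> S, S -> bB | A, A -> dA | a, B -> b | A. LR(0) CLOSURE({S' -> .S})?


Start: S' -> .S
For each item with dot before a nonterminal B, add B -> .γ for every B-production
Closure: [S' -> .S, S -> .bB, S -> .A, A -> .dA, A -> .a]


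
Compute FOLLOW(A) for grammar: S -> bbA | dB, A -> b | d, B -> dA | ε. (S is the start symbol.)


$ ∈ FOLLOW(S). For each A -> αBβ: add FIRST(β)\{ε} to FOLLOW(B); if β nullable, add FOLLOW(A).
FOLLOW(A) = {$}


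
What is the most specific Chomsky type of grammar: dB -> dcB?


LHS has context (more than one symbol) and |LHS| ≤ |RHS|
Classification: Type 1 (Context-Sensitive)


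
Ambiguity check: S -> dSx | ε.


balanced d^n…x^n: each string has a unique parse
Unambiguous


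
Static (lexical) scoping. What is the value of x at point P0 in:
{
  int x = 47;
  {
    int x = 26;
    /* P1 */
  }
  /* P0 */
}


x declared in the same block as P0
x = 47


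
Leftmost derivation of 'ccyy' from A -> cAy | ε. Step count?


Derivation: A => cAy => ccAyy => ccyy
Steps: 3


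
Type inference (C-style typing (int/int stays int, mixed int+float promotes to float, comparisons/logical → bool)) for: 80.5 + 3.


Operand types: float + int
Rule: mixed int/float promotes to float; int/int stays int
Result type: float


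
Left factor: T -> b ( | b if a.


Common prefix: 'b'
Factored: T -> b T', T' -> ( | if a


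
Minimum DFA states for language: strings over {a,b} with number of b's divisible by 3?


Track (count of b) mod 3: states 0..2, accept at 0
Minimal DFA: 3 states


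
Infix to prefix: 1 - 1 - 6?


left-to-right (same/higher precedence on left): tree is (- (- 1 1) 6)
Prefix: - - 1 1 6


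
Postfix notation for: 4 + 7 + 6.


Left to right (same or higher precedence on left)
Postfix: 4 7 + 6 +


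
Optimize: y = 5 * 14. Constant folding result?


5 * 14 = 70 at compile time
Optimized: y = 70


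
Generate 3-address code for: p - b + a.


Break into single-operator statements:
t1 = p - b
t2 = t1 + a


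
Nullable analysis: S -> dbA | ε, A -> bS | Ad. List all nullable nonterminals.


A nonterminal is nullable iff some alternative derives ε (directly, or every symbol in it is nullable)
Nullable: {S}


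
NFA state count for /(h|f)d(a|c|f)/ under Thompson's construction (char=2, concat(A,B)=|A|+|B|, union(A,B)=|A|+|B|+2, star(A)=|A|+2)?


Syntax tree has 6 char leaf(s), 3 union(s), 0 star(s)
chars contribute 6×2 = 12; each union adds +2; each star adds +2
Total: 12 + 6 + 0 = 18 states


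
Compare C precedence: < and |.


'<' is relational (level 7); '|' is bitwise OR (level 3)
Higher level binds tighter
'<' has higher precedence than '|'


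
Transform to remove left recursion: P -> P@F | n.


Left-recursive alternatives: P@F; non-recursive: n
Introduce P': P -> nP', P' -> @FP' | ε


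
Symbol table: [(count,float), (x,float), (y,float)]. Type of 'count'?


Lookup 'count' → type float


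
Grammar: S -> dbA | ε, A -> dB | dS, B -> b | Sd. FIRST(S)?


Per alternative of S: FIRST(dbA) = {d}; FIRST(ε) = {ε}
FIRST(S) = {d, ε}


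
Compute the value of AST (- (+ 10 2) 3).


Evaluate inner: (+ 10 2) = 12
Evaluate root: (- 12 3) = 9
Result: 9


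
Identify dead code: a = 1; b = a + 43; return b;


a is read by b's definition; b is returned
No dead code


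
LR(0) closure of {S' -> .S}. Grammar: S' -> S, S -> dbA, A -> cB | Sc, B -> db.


Start: S' -> .S
For each item with dot before a nonterminal B, add B -> .γ for every B-production
Closure: [S' -> .S, S -> .dbA]


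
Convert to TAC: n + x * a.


Break into single-operator statements:
t1 = x * a
t2 = n + t1


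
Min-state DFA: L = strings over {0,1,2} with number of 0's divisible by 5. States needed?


Track (count of 0) mod 5: states 0..4, accept at 0
Minimal DFA: 5 states


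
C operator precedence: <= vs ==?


'<=' is relational (level 7); '==' is equality (level 6)
Higher level binds tighter
'<=' has higher precedence than '=='


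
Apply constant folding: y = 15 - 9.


15 - 9 = 6 at compile time
Optimized: y = 6


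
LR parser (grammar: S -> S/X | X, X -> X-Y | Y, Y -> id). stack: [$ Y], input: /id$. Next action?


'Y' (not preceded by X-) is the handle for X -> Y
Action: reduce (X -> Y)


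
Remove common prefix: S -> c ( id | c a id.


Common prefix: 'c'
Factored: S -> c S', S' -> ( id | a id


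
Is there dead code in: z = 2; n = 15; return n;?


z is assigned but never read
Dead: 'z = 2'


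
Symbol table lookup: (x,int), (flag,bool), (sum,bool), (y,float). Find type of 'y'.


Lookup 'y' → type float


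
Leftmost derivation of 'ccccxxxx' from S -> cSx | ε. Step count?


Derivation: S => cSx => ccSxx => cccSxxx => ccccSxxxx => ccccxxxx
Steps: 5


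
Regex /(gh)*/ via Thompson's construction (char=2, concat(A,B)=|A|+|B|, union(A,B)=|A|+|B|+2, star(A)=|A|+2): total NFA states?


Syntax tree has 2 char leaf(s), 0 union(s), 1 star(s)
chars contribute 2×2 = 4; each union adds +2; each star adds +2
Total: 4 + 0 + 2 = 6 states


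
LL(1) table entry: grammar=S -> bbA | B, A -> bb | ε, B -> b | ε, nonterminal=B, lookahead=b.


For [B, b]: 'b' ∈ FIRST(b)
Entry: B -> b


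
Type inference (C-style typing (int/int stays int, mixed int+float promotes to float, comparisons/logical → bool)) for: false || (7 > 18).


Operand types: bool || bool
Rule: logical operators take bool operands and yield bool
Result type: bool


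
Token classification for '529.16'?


Pattern: digits with a decimal point
Type: FLOAT_LITERAL


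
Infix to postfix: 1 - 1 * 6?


* has higher precedence, evaluate 1*6 first
Postfix: 1 1 6 * -


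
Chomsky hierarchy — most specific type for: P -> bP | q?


Right-linear: every RHS is a terminal or a terminal followed by one nonterminal
Classification: Type 3 (Regular)


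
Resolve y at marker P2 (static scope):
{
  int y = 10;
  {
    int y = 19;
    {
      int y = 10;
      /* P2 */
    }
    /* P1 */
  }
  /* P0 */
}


y declared in the same block as P2
y = 10


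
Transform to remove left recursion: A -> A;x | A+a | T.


Left-recursive alternatives: A;x, A+a; non-recursive: T
Introduce A': A -> TA', A' -> ;xA' | +aA' | ε


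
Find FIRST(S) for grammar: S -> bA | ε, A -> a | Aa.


Per alternative of S: FIRST(bA) = {b}; FIRST(ε) = {ε}
FIRST(S) = {b, ε}


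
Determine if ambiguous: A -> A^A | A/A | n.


'n^n/n' has two parse trees (no precedence encoded between ^ and /)
Ambiguous


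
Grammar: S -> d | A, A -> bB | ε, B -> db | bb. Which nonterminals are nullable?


A nonterminal is nullable iff some alternative derives ε (directly, or every symbol in it is nullable)
Nullable: {A, S}


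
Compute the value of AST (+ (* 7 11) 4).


Evaluate inner: (* 7 11) = 77
Evaluate root: (+ 77 4) = 81
Result: 81


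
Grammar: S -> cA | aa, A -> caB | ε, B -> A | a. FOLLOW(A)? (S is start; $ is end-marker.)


$ ∈ FOLLOW(S). For each A -> αBβ: add FIRST(β)\{ε} to FOLLOW(B); if β nullable, add FOLLOW(A).
FOLLOW(A) = {$}


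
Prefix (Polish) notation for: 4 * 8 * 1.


left-to-right (same/higher precedence on left): tree is (* (* 4 8) 1)
Prefix: * * 4 8 1


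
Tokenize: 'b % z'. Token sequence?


Scan left to right, longest-match per lexeme
Tokens: ID(b), OP(%), ID(z)


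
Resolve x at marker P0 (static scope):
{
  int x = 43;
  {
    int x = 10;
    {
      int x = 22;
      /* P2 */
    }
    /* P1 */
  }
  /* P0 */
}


x declared in the same block as P0
x = 43


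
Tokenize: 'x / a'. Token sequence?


Scan left to right, longest-match per lexeme
Tokens: ID(x), OP(/), ID(a)


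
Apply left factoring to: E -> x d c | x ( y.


Common prefix: 'x'
Factored: E -> x E', E' -> d c | ( y


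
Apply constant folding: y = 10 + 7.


10 + 7 = 17 at compile time
Optimized: y = 17


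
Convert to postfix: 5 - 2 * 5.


* has higher precedence, evaluate 2*5 first
Postfix: 5 2 5 * -


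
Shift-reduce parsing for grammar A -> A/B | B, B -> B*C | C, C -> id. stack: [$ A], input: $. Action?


start symbol A on stack, input exhausted
Action: accept


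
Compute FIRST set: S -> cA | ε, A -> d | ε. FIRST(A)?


Per alternative of A: FIRST(d) = {d}; FIRST(ε) = {ε}
FIRST(A) = {d, ε}


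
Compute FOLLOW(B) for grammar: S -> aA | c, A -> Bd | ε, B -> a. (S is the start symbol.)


$ ∈ FOLLOW(S). For each A -> αBβ: add FIRST(β)\{ε} to FOLLOW(B); if β nullable, add FOLLOW(A).
FOLLOW(B) = {d}


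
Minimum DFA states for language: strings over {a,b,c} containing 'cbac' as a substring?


KMP-style automaton: 4 progress states + 1 absorbing accept = 5
Minimal DFA: 5 states


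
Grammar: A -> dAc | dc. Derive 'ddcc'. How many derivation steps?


Derivation: A => dAc => ddcc
Steps: 2


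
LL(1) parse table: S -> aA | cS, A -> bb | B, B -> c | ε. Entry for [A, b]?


For [A, b]: 'b' ∈ FIRST(bb)
Entry: A -> bb


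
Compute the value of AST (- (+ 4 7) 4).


Evaluate inner: (+ 4 7) = 11
Evaluate root: (- 11 4) = 7
Result: 7


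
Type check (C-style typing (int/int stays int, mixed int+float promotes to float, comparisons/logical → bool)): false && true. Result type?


Operand types: bool && bool
Rule: logical operators take bool operands and yield bool
Result type: bool


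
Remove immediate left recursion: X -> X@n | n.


Left-recursive alternatives: X@n; non-recursive: n
Introduce X': X -> nX', X' -> @nX' | ε


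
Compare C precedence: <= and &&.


'<=' is relational (level 7); '&&' is logical AND (level 2)
Higher level binds tighter
'<=' has higher precedence than '&&'


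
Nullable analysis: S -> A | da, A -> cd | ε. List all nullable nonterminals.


A nonterminal is nullable iff some alternative derives ε (directly, or every symbol in it is nullable)
Nullable: {A, S}


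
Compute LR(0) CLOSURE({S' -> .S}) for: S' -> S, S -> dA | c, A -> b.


Start: S' -> .S
For each item with dot before a nonterminal B, add B -> .γ for every B-production
Closure: [S' -> .S, S -> .dA, S -> .c]


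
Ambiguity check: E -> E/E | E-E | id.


'id/id-id' has two parse trees (no precedence encoded between / and -)
Ambiguous


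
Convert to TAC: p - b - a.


Break into single-operator statements:
t1 = p - b
t2 = t1 - a


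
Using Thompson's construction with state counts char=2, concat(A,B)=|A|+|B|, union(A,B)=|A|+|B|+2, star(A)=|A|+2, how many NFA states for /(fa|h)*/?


Syntax tree has 3 char leaf(s), 1 union(s), 1 star(s)
chars contribute 3×2 = 6; each union adds +2; each star adds +2
Total: 6 + 2 + 2 = 10 states


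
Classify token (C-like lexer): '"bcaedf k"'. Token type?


Pattern: double-quoted sequence
Type: STRING_LITERAL


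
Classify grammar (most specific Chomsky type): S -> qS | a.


Right-linear: every RHS is a terminal or a terminal followed by one nonterminal
Classification: Type 3 (Regular)


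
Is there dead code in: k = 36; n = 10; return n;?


k is assigned but never read
Dead: 'k = 36'


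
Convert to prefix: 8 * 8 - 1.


left-to-right (same/higher precedence on left): tree is (- (* 8 8) 1)
Prefix: - * 8 8 1


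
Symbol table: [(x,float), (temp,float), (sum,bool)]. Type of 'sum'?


Lookup 'sum' → type bool


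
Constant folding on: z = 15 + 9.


15 + 9 = 24 at compile time
Optimized: z = 24


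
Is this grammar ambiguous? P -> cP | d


right-linear, alternatives start with distinct terminals 'c' vs 'd': unique leftmost derivation
Unambiguous


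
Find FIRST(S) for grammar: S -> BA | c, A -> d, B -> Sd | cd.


Per alternative of S: FIRST(BA) = {c}; FIRST(c) = {c}
FIRST(S) = {c}


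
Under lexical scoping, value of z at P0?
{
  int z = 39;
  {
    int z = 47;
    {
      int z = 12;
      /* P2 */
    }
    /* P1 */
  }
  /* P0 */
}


z declared in the same block as P0
z = 39


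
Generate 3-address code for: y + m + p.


Break into single-operator statements:
t1 = y + m
t2 = t1 + p


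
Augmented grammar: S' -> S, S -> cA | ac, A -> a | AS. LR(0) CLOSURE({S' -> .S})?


Start: S' -> .S
For each item with dot before a nonterminal B, add B -> .γ for every B-production
Closure: [S' -> .S, S -> .cA, S -> .ac]
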